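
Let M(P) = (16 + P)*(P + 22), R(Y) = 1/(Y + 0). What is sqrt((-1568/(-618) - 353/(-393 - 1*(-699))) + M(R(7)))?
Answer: sqrt(1940719487722)/73542 ≈ 18.943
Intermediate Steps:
R(Y) = 1/Y
M(P) = (16 + P)*(22 + P)
sqrt((-1568/(-618) - 353/(-393 - 1*(-699))) + M(R(7))) = sqrt((-1568/(-618) - 353/(-393 - 1*(-699))) + (352 + (1/7)**2 + 38/7)) = sqrt((-1568*(-1/618) - 353/(-393 + 699)) + (352 + (1/7)**2 + 38*(1/7))) = sqrt((784/309 - 353/306) + (352 + 1/49 + 38/7)) = sqrt((784/309 - 353*1/306) + 17515/49) = sqrt((784/309 - 353/306) + 17515/49) = sqrt(43609/31518 + 17515/49) = sqrt(554174611/1544382) = sqrt(1940719487722)/73542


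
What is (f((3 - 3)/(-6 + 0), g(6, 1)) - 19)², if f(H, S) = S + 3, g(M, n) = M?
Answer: 100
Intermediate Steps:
f(H, S) = 3 + S
(f((3 - 3)/(-6 + 0), g(6, 1)) - 19)² = ((3 + 6) - 19)² = (9 - 19)² = (-10)² = 100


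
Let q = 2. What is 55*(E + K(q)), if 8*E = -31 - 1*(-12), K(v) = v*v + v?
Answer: 1595/8 ≈ 199.38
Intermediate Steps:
K(v) = v + v**2 (K(v) = v**2 + v = v + v**2)
E = -19/8 (E = (-31 - 1*(-12))/8 = (-31 + 12)/8 = (1/8)*(-19) = -19/8 ≈ -2.3750)
55*(E + K(q)) = 55*(-19/8 + 2*(1 + 2)) = 55*(-19/8 + 2*3) = 55*(-19/8 + 6) = 55*(29/8) = 1595/8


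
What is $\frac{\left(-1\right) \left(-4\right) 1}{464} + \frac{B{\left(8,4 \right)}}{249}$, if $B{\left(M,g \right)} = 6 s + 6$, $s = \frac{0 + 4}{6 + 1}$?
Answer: $\frac{3133}{67396} \approx 0.046486$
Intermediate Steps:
$s = \frac{4}{7} \approx 0.57143$
$B{\left(M,g \right)} = \frac{66}{7}$ ($B{\left(M,g \right)} = 6 \cdot \frac{4}{7} + 6 = \frac{24}{7} + 6 = \frac{66}{7}$)
$\frac{\left(-1\right) \left(-4\right) 1}{464} + \frac{B{\left(8,4 \right)}}{249} = \frac{\left(-1\right) \left(-4\right) 1}{464} + \frac{66}{7 \cdot 249} = 4 \cdot 1 \cdot \frac{1}{464} + \frac{66}{7} \cdot \frac{1}{249} = 4 \cdot \frac{1}{464} + \frac{22}{581} = \frac{1}{116} + \frac{22}{581} = \frac{3133}{67396}$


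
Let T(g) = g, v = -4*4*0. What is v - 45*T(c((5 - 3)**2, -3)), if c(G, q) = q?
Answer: 135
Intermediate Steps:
v = 0 (v = -16*0 = 0)
v - 45*T(c((5 - 3)**2, -3)) = 0 - 45*(-3) = 0 + 135 = 135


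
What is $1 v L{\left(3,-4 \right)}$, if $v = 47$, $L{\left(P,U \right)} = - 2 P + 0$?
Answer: $-282$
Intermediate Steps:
$L{\left(P,U \right)} = - 2 P$
$1 v L{\left(3,-4 \right)} = 1 \cdot 47 \left(\left(-2\right) 3\right) = 47 \left(-6\right) = -282$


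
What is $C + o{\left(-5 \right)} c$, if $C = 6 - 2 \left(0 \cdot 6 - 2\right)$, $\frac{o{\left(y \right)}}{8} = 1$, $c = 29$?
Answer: $242$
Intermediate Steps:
$o{\left(y \right)} = 8$ ($o{\left(y \right)} = 8 \cdot 1 = 8$)
$C = 10$ ($C = 6 - 2 \left(0 - 2\right) = 6 - -4 = 6 + 4 = 10$)
$C + o{\left(-5 \right)} c = 10 + 8 \cdot 29 = 10 + 232 = 242$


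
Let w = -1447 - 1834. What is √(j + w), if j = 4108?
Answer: √827 ≈ 28.758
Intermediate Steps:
w = -3281
√(j + w) = √(4108 - 3281) = √827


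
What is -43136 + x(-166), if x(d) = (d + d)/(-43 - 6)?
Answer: -2113332/49 ≈ -43129.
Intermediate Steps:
x(d) = -2*d/49 (x(d) = (2*d)/(-49) = (2*d)*(-1/49) = -2*d/49)
-43136 + x(-166) = -43136 - 2/49*(-166) = -43136 + 332/49 = -2113332/49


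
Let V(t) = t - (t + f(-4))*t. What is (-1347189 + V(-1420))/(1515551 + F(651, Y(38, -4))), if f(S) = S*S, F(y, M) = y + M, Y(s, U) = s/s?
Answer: -3342289/1516203 ≈ -2.2044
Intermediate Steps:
Y(s, U) = 1
F(y, M) = M + y
f(S) = S²
V(t) = t - t*(16 + t) (V(t) = t - (t + (-4)²)*t = t - (t + 16)*t = t - (16 + t)*t = t - t*(16 + t))
(-1347189 + V(-1420))/(1515551 + F(651, Y(38, -4))) = (-1347189 - 1*(-1420)*(15 - 1420))/(1515551 + (1 + 651)) = (-1347189 - 1*(-1420)*(-1405))/(1515551 + 652) = (-1347189 - 1995100)/1516203 = -3342289*1/1516203 = -3342289/1516203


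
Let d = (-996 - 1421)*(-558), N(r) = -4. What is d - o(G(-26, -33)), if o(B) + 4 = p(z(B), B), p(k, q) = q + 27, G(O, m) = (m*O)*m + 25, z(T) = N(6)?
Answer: 1376952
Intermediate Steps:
z(T) = -4
G(O, m) = 25 + O*m² (G(O, m) = (O*m)*m + 25 = O*m² + 25 = 25 + O*m²)
p(k, q) = 27 + q
o(B) = 23 + B (o(B) = -4 + (27 + B) = 23 + B)
d = 1348686 (d = -2417*(-558) = 1348686)
d - o(G(-26, -33)) = 1348686 - (23 + (25 - 26*(-33)²)) = 1348686 - (23 + (25 - 26*1089)) = 1348686 - (23 + (25 - 28314)) = 1348686 - (23 - 28289) = 1348686 - 1*(-28266) = 1348686 + 28266 = 1376952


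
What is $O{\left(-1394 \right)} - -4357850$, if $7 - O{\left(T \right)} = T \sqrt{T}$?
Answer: $4357857 + 1394 i \sqrt{1394} \approx 4.3579 \cdot 10^{6} + 52047.0 i$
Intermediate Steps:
$O{\left(T \right)} = 7 - T^{\frac{3}{2}}$ ($O{\left(T \right)} = 7 - T \sqrt{T} = 7 - T^{\frac{3}{2}}$)
$O{\left(-1394 \right)} - -4357850 = \left(7 - \left(-1394\right)^{\frac{3}{2}}\right) - -4357850 = \left(7 - - 1394 i \sqrt{1394}\right) + 4357850 = \left(7 + 1394 i \sqrt{1394}\right) + 4357850 = 4357857 + 1394 i \sqrt{1394}$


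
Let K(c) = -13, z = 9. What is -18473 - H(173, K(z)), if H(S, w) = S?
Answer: -18646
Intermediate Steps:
-18473 - H(173, K(z)) = -18473 - 1*173 = -18473 - 173 = -18646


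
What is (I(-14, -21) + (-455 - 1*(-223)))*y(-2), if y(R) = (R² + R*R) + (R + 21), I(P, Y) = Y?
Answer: -6831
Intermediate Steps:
y(R) = 21 + R + 2*R² (y(R) = (R² + R²) + (21 + R) = 2*R² + (21 + R) = 21 + R + 2*R²)
(I(-14, -21) + (-455 - 1*(-223)))*y(-2) = (-21 + (-455 - 1*(-223)))*(21 - 2 + 2*(-2)²) = (-21 + (-455 + 223))*(21 - 2 + 2*4) = (-21 - 232)*(21 - 2 + 8) = -253*27 = -6831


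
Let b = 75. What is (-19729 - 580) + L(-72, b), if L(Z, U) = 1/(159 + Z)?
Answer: -1766882/87 ≈ -20309.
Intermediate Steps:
(-19729 - 580) + L(-72, b) = (-19729 - 580) + 1/(159 - 72) = -20309 + 1/87 = -1766882/87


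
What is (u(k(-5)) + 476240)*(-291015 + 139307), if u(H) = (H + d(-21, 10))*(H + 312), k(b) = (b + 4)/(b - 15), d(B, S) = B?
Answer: -7125763483467/100 ≈ -7.1258e+10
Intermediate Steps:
k(b) = (4 + b)/(-15 + b)
u(H) = (-21 + H)*(312 + H) (u(H) = (H - 21)*(H + 312) = (-21 + H)*(312 + H))
(u(k(-5)) + 476240)*(-291015 + 139307) = ((-6552 + ((4 - 5)/(-15 - 5))² + 291*((4 - 5)/(-15 - 5))) + 476240)*(-291015 + 139307) = ((-6552 + (-1/(-20))² + 291*(-1/(-20))) + 476240)*(-151708) = ((-6552 + (-1/20*(-1))² + 291*(-1/20*(-1))) + 476240)*(-151708) = ((-6552 + (1/20)² + 291*(1/20)) + 476240)*(-151708) = ((-6552 + 1/400 + 291/20) + 476240)*(-151708) = (-2614979/400 + 476240)*(-151708) = (187881021/400)*(-151708) = -7125763483467/100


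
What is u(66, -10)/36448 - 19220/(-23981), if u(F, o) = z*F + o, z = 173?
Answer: 60881613/54628718 ≈ 1.1145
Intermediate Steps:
u(F, o) = o + 173*F (u(F, o) = 173*F + o = o + 173*F)
u(66, -10)/36448 - 19220/(-23981) = (-10 + 173*66)/36448 - 19220/(-23981) = (-10 + 11418)*(1/36448) - 19220*(-1/23981) = 11408*(1/36448) + 19220/23981 = 713/2278 + 19220/23981 = 60881613/54628718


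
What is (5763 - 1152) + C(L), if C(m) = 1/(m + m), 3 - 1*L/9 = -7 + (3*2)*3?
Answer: 663983/144 ≈ 4611.0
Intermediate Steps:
L = -72 (L = 27 - 9*(-7 + (3*2)*3) = 27 - 9*(-7 + 6*3) = 27 - 9*(-7 + 18) = 27 - 9*11 = 27 - 99 = -72)
C(m) = 1/(2*m)
(5763 - 1152) + C(L) = (5763 - 1152) + (½)/(-72) = 4611 + (½)*(-1/72) = 4611 - 1/144 = 663983/144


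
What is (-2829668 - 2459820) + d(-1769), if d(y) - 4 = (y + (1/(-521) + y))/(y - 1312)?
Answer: -2830227720995/535067 ≈ -5.2895e+6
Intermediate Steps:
d(y) = 4 + (-1/521 + 2*y)/(-1312 + y) (d(y) = 4 + (y + (1/(-521) + y))/(y - 1312) = 4 + (y + (-1/521 + y))/(-1312 + y) = 4 + (-1/521 + 2*y)/(-1312 + y))
(-2829668 - 2459820) + d(-1769) = (-2829668 - 2459820) + 3*(-911403 + 1042*(-1769))/(521*(-1312 - 1769)) = -5289488 + (3/521)*(-911403 - 1843298)/(-3081) = -5289488 + (3/521)*(-1/3081)*(-2754701) = -5289488 + 2754701/535067 = -2830227720995/535067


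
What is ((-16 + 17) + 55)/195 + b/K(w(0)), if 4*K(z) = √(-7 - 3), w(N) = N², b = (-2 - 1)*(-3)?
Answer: 56/195 - 18*I*√10/5 ≈ 0.28718 - 11.384*I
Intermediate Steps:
b = 9 (b = -3*(-3) = 9)
K(z) = I*√10/4 (K(z) = √(-7 - 3)/4 = √(-10)/4 = (I*√10)/4 = I*√10/4)
((-16 + 17) + 55)/195 + b/K(w(0)) = ((-16 + 17) + 55)/195 + 9/((I*√10/4)) = (1 + 55)*(1/195) + 9*(-2*I*√10/5) = 56*(1/195) - 18*I*√10/5 = 56/195 - 18*I*√10/5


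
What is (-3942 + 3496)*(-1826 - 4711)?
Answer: 2915502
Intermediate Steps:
(-3942 + 3496)*(-1826 - 4711) = -446*(-6537) = 2915502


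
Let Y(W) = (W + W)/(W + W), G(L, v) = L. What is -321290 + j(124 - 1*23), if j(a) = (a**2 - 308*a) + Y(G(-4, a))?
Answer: -342196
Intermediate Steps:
Y(W) = 1 (Y(W) = (2*W)/((2*W)) = (2*W)*(1/(2*W)) = 1)
j(a) = 1 + a**2 - 308*a (j(a) = (a**2 - 308*a) + 1 = 1 + a**2 - 308*a)
-321290 + j(124 - 1*23) = -321290 + (1 + (124 - 1*23)**2 - 308*(124 - 1*23)) = -321290 + (1 + (124 - 23)**2 - 308*(124 - 23)) = -321290 + (1 + 101**2 - 308*101) = -321290 + (1 + 10201 - 31108) = -321290 - 20906 = -342196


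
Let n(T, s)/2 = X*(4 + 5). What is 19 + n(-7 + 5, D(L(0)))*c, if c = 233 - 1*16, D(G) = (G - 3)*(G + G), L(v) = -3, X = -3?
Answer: -11699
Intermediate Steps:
D(G) = 2*G*(-3 + G) (D(G) = (-3 + G)*(2*G) = 2*G*(-3 + G))
n(T, s) = -54 (n(T, s) = 2*(-3*(4 + 5)) = 2*(-3*9) = 2*(-27) = -54)
c = 217 (c = 233 - 16 = 217)
19 + n(-7 + 5, D(L(0)))*c = 19 - 54*217 = 19 - 11718 = -11699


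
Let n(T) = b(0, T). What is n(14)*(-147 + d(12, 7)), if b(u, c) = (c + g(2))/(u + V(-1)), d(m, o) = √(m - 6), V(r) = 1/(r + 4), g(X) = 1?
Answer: -6615 + 45*√6 ≈ -6504.8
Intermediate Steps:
V(r) = 1/(4 + r)
d(m, o) = √(-6 + m)
b(u, c) = (1 + c)/(⅓ + u) (b(u, c) = (c + 1)/(u + 1/(4 - 1)) = (1 + c)/(u + 1/3) = (1 + c)/(u + ⅓) = (1 + c)/(⅓ + u))
n(T) = 3 + 3*T (n(T) = 3*(1 + T)/(1 + 3*0) = 3*(1 + T)/(1 + 0) = 3*(1 + T)/1 = 3*1*(1 + T) = 3 + 3*T)
n(14)*(-147 + d(12, 7)) = (3 + 3*14)*(-147 + √(-6 + 12)) = (3 + 42)*(-147 + √6) = 45*(-147 + √6) = -6615 + 45*√6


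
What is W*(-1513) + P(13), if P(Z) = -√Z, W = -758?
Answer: 1146854 - √13 ≈ 1.1469e+6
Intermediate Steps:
W*(-1513) + P(13) = -758*(-1513) - √13 = 1146854 - √13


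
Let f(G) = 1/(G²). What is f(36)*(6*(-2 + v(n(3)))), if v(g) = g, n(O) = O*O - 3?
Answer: 1/54 ≈ 0.018519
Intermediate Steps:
n(O) = -3 + O² (n(O) = O² - 3 = -3 + O²)
f(G) = G⁻²
f(36)*(6*(-2 + v(n(3)))) = (6*(-2 + (-3 + 3²)))/36² = (6*(-2 + (-3 + 9)))/1296 = (6*(-2 + 6))/1296 = (6*4)/1296 = (1/1296)*24 = 1/54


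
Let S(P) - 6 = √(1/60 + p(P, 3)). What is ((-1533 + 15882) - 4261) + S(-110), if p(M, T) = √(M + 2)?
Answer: 10094 + √(15 + 5400*I*√3)/30 ≈ 10096.0 + 2.2777*I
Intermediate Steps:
p(M, T) = √(2 + M)
S(P) = 6 + √(1/60 + √(2 + P))
((-1533 + 15882) - 4261) + S(-110) = ((-1533 + 15882) - 4261) + (6 + √(15 + 900*√(2 - 110))/30) = (14349 - 4261) + (6 + √(15 + 900*√(-108))/30) = 10088 + (6 + √(15 + 900*(6*I*√3))/30) = 10088 + (6 + √(15 + 5400*I*√3)/30) = 10094 + √(15 + 5400*I*√3)/30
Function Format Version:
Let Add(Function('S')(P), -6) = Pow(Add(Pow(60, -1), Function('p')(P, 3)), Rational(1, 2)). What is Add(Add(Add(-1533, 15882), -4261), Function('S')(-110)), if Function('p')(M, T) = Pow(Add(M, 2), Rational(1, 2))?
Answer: Add(10094, Mul(Rational(1, 30), Pow(Add(15, Mul(5400, I, Pow(3, Rational(1, 2)))), Rational(1, 2)))) ≈ Add(10096., Mul(2.2777, I))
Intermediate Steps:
Function('p')(M, T) = Pow(Add(2, M), Rational(1, 2))
Function('S')(P) = Add(6, Pow(Add(Rational(1, 60), Pow(Add(2, P), Rational(1, 2))), Rational(1, 2))) (Function('S')(P) = Add(6, Pow(Add(Pow(60, -1), Pow(Add(2, P), Rational(1, 2))), Rational(1, 2))) = Add(6, Pow(Add(Rational(1, 60), Pow(Add(2, P), Rational(1, 2))), Rational(1, 2))))
Add(Add(Add(-1533, 15882), -4261), Function('S')(-110)) = Add(Add(Add(-1533, 15882), -4261), Add(6, Mul(Rational(1, 30), Pow(Add(15, Mul(900, Pow(Add(2, -110), Rational(1, 2)))), Rational(1, 2))))) = Add(Add(14349, -4261), Add(6, Mul(Rational(1, 30), Pow(Add(15, Mul(900, Pow(-108, Rational(1, 2)))), Rational(1, 2))))) = Add(10088, Add(6, Mul(Rational(1, 30), Pow(Add(15, Mul(900, Mul(6, I, Pow(3, Rational(1, 2))))), Rational(1, 2))))) = Add(10088, Add(6, Mul(Rational(1, 30), Pow(Add(15, Mul(5400, I, Pow(3, Rational(1, 2)))), Rational(1, 2))))) = Add(10094, Mul(Rational(1, 30), Pow(Add(15, Mul(5400, I, Pow(3, Rational(1, 2)))), Rational(1, 2))))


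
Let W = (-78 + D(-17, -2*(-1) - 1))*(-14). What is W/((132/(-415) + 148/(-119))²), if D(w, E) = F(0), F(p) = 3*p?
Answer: 665813755425/1487182096 ≈ 447.70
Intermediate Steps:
D(w, E) = 0 (D(w, E) = 3*0 = 0)
W = 1092 (W = (-78 + 0)*(-14) = -78*(-14) = 1092)
W/((132/(-415) + 148/(-119))²) = 1092/((132/(-415) + 148/(-119))²) = 1092/((132*(-1/415) + 148*(-1/119))²) = 1092/((-132/415 - 148/119)²) = 1092/((-77128/49385)²) = 1092/(5948728384/2438878225) = 1092*(2438878225/5948728384) = 665813755425/1487182096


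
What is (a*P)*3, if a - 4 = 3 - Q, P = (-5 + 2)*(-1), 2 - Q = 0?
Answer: 45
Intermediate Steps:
Q = 2 (Q = 2 - 1*0 = 2 + 0 = 2)
P = 3 (P = -3*(-1) = 3)
a = 5 (a = 4 + (3 - 1*2) = 4 + (3 - 2) = 4 + 1 = 5)
(a*P)*3 = (5*3)*3 = 15*3 = 45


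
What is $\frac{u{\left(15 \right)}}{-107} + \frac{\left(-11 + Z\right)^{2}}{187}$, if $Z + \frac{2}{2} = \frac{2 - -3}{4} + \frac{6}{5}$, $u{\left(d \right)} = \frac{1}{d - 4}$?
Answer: $\frac{3896667}{8003600} \approx 0.48686$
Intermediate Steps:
$u{\left(d \right)} = \frac{1}{-4 + d}$
$Z = \frac{29}{20}$ ($Z = -1 + \left(\frac{2 - -3}{4} + \frac{6}{5}\right) = -1 + \left(\left(2 + 3\right) \frac{1}{4} + 6 \cdot \frac{1}{5}\right) = -1 + \left(5 \cdot \frac{1}{4} + \frac{6}{5}\right) = -1 + \left(\frac{5}{4} + \frac{6}{5}\right) = -1 + \frac{49}{20} = \frac{29}{20} \approx 1.45$)
$\frac{u{\left(15 \right)}}{-107} + \frac{\left(-11 + Z\right)^{2}}{187} = \frac{1}{\left(-4 + 15\right) \left(-107\right)} + \frac{\left(-11 + \frac{29}{20}\right)^{2}}{187} = \frac{1}{11} \left(- \frac{1}{107}\right) + \left(- \frac{191}{20}\right)^{2} \cdot \frac{1}{187} = \frac{1}{11} \left(- \frac{1}{107}\right) + \frac{36481}{400} \cdot \frac{1}{187} = - \frac{1}{1177} + \frac{36481}{74800} = \frac{3896667}{8003600}$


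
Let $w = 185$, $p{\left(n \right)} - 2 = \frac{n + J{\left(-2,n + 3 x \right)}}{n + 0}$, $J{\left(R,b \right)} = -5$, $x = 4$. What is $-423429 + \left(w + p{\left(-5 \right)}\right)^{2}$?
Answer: $-387708$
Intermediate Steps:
$p{\left(n \right)} = 2 + \frac{-5 + n}{n}$ ($p{\left(n \right)} = 2 + \frac{n - 5}{n + 0} = 2 + \frac{-5 + n}{n}$)
$-423429 + \left(w + p{\left(-5 \right)}\right)^{2} = -423429 + \left(185 + \left(3 - \frac{5}{-5}\right)\right)^{2} = -423429 + \left(185 + \left(3 - -1\right)\right)^{2} = -423429 + \left(185 + \left(3 + 1\right)\right)^{2} = -423429 + \left(185 + 4\right)^{2} = -423429 + 189^{2} = -423429 + 35721 = -387708$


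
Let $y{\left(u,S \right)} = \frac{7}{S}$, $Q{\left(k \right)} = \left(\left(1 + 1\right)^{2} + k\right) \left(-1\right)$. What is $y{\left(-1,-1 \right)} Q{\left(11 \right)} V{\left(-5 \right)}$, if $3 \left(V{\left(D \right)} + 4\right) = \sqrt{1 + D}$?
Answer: $-420 + 70 i \approx -420.0 + 70.0 i$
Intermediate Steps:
$V{\left(D \right)} = -4 + \frac{\sqrt{1 + D}}{3}$
$Q{\left(k \right)} = -4 - k$ ($Q{\left(k \right)} = \left(2^{2} + k\right) \left(-1\right) = \left(4 + k\right) \left(-1\right) = -4 - k$)
$y{\left(-1,-1 \right)} Q{\left(11 \right)} V{\left(-5 \right)} = \frac{7}{-1} \left(-4 - 11\right) \left(-4 + \frac{\sqrt{1 - 5}}{3}\right) = 7 \left(-1\right) \left(-4 - 11\right) \left(-4 + \frac{\sqrt{-4}}{3}\right) = \left(-7\right) \left(-15\right) \left(-4 + \frac{2 i}{3}\right) = 105 \left(-4 + \frac{2 i}{3}\right) = -420 + 70 i$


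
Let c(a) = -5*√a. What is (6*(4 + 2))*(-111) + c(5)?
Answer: -3996 - 5*√5 ≈ -4007.2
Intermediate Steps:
(6*(4 + 2))*(-111) + c(5) = (6*(4 + 2))*(-111) - 5*√5 = (6*6)*(-111) - 5*√5 = 36*(-111) - 5*√5 = -3996 - 5*√5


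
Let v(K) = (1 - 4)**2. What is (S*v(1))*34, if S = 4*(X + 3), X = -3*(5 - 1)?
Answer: -11016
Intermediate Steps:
X = -12 (X = -3*4 = -12)
v(K) = 9 (v(K) = (-3)**2 = 9)
S = -36 (S = 4*(-12 + 3) = 4*(-9) = -36)
(S*v(1))*34 = -36*9*34 = -324*34 = -11016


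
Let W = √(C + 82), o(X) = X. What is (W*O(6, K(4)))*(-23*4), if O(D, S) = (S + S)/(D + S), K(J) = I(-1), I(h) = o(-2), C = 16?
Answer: 644*√2 ≈ 910.75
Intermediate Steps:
I(h) = -2
K(J) = -2
W = 7*√2 (W = √(16 + 82) = √98 = 7*√2 ≈ 9.8995)
O(D, S) = 2*S/(D + S) (O(D, S) = (2*S)/(D + S) = 2*S/(D + S))
(W*O(6, K(4)))*(-23*4) = ((7*√2)*(2*(-2)/(6 - 2)))*(-23*4) = ((7*√2)*(2*(-2)/4))*(-92) = ((7*√2)*(2*(-2)*(¼)))*(-92) = ((7*√2)*(-1))*(-92) = -7*√2*(-92) = 644*√2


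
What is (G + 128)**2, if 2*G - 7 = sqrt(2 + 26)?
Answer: 69197/4 + 263*sqrt(7) ≈ 17995.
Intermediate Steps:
G = 7/2 + sqrt(7) (G = 7/2 + sqrt(2 + 26)/2 = 7/2 + sqrt(28)/2 = 7/2 + (2*sqrt(7))/2 = 7/2 + sqrt(7) ≈ 6.1458)
(G + 128)**2 = ((7/2 + sqrt(7)) + 128)**2 = (263/2 + sqrt(7))**2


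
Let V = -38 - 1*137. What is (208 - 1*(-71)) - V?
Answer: 454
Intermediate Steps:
V = -175 (V = -38 - 137 = -175)
(208 - 1*(-71)) - V = (208 - 1*(-71)) - 1*(-175) = (208 + 71) + 175 = 279 + 175 = 454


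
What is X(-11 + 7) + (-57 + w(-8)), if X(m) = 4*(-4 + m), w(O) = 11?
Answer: -78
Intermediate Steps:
X(m) = -16 + 4*m
X(-11 + 7) + (-57 + w(-8)) = (-16 + 4*(-11 + 7)) + (-57 + 11) = (-16 + 4*(-4)) - 46 = (-16 - 16) - 46 = -32 - 46 = -78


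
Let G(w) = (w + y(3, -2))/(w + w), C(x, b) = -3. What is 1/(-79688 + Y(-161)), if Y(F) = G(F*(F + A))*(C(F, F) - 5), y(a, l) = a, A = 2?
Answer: -8533/680011840 ≈ -1.2548e-5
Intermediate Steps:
G(w) = (3 + w)/(2*w) (G(w) = (w + 3)/(w + w) = (3 + w)/((2*w)) = (3 + w)*(1/(2*w)) = (3 + w)/(2*w))
Y(F) = -4*(3 + F*(2 + F))/(F*(2 + F)) (Y(F) = ((3 + F*(F + 2))/(2*((F*(F + 2)))))*(-3 - 5) = ((3 + F*(2 + F))/(2*((F*(2 + F)))))*(-8) = ((1/(F*(2 + F)))*(3 + F*(2 + F))/2)*(-8) = ((3 + F*(2 + F))/(2*F*(2 + F)))*(-8) = -4*(3 + F*(2 + F))/(F*(2 + F)))
1/(-79688 + Y(-161)) = 1/(-79688 + 4*(-3 - 1*(-161)*(2 - 161))/(-161*(2 - 161))) = 1/(-79688 + 4*(-1/161)*(-3 - 1*(-161)*(-159))/(-159)) = 1/(-79688 + 4*(-1/161)*(-1/159)*(-3 - 25599)) = 1/(-79688 + 4*(-1/161)*(-1/159)*(-25602)) = 1/(-79688 - 34136/8533) = 1/(-680011840/8533) = -8533/680011840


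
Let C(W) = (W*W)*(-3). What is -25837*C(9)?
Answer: 6278391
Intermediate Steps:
C(W) = -3*W**2 (C(W) = W**2*(-3) = -3*W**2)
-25837*C(9) = -(-77511)*9**2 = -(-77511)*81 = -25837*(-243) = 6278391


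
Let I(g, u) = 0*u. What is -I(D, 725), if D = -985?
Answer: 0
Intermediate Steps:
I(g, u) = 0
-I(D, 725) = -1*0 = 0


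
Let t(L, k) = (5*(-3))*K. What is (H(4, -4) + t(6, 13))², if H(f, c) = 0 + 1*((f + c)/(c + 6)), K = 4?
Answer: 3600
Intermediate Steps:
t(L, k) = -60 (t(L, k) = (5*(-3))*4 = -15*4 = -60)
H(f, c) = (c + f)/(6 + c) (H(f, c) = 0 + 1*((c + f)/(6 + c)) = 0 + (c + f)/(6 + c) = (c + f)/(6 + c))
(H(4, -4) + t(6, 13))² = ((-4 + 4)/(6 - 4) - 60)² = (0/2 - 60)² = ((½)*0 - 60)² = (0 - 60)² = (-60)² = 3600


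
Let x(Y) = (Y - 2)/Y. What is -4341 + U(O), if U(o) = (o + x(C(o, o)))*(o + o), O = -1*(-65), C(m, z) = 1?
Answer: 3979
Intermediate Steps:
O = 65
x(Y) = (-2 + Y)/Y
U(o) = 2*o*(-1 + o) (U(o) = (o + (-2 + 1)/1)*(o + o) = (o + 1*(-1))*(2*o) = (o - 1)*(2*o) = (-1 + o)*(2*o) = 2*o*(-1 + o))
-4341 + U(O) = -4341 + 2*65*(-1 + 65) = -4341 + 2*65*64 = -4341 + 8320 = 3979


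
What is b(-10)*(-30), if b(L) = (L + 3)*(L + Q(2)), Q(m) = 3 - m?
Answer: -1890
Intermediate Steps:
b(L) = (1 + L)*(3 + L) (b(L) = (L + 3)*(L + (3 - 1*2)) = (3 + L)*(L + (3 - 2)) = (3 + L)*(L + 1) = (3 + L)*(1 + L) = (1 + L)*(3 + L))
b(-10)*(-30) = (3 + (-10)² + 4*(-10))*(-30) = (3 + 100 - 40)*(-30) = 63*(-30) = -1890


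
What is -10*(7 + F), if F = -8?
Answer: 10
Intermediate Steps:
-10*(7 + F) = -10*(7 - 8) = -10*(-1) = 10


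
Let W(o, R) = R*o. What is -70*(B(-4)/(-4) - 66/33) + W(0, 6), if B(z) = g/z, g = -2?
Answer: 595/4 ≈ 148.75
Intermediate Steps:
B(z) = -2/z
-70*(B(-4)/(-4) - 66/33) + W(0, 6) = -70*(-2/(-4)/(-4) - 66/33) + 6*0 = -70*(-2*(-¼)*(-¼) - 66*1/33) + 0 = -70*((½)*(-¼) - 2) + 0 = -70*(-⅛ - 2) + 0 = -70*(-17/8) + 0 = 595/4 + 0 = 595/4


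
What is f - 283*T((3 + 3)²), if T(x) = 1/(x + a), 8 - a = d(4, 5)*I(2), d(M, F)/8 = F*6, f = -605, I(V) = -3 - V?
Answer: -752903/1244 ≈ -605.23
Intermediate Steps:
d(M, F) = 48*F (d(M, F) = 8*(F*6) = 8*(6*F) = 48*F)
a = 1208 (a = 8 - 48*5*(-3 - 1*2) = 8 - 240*(-3 - 2) = 8 - 240*(-5) = 8 - 1*(-1200) = 8 + 1200 = 1208)
T(x) = 1/(1208 + x) (T(x) = 1/(x + 1208) = 1/(1208 + x))
f - 283*T((3 + 3)²) = -605 - 283/(1208 + (3 + 3)²) = -605 - 283/(1208 + 6²) = -605 - 283/(1208 + 36) = -605 - 283/1244 = -752903/1244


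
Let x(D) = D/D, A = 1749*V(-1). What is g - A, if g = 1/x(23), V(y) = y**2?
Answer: -1748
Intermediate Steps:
A = 1749 (A = 1749*(-1)**2 = 1749*1 = 1749)
x(D) = 1
g = 1 (g = 1/1 = 1)
g - A = 1 - 1*1749 = 1 - 1749 = -1748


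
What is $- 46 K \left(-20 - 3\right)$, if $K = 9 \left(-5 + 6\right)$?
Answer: $9522$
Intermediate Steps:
$K = 9$ ($K = 9 \cdot 1 = 9$)
$- 46 K \left(-20 - 3\right) = \left(-46\right) 9 \left(-20 - 3\right) = \left(-414\right) \left(-23\right) = 9522$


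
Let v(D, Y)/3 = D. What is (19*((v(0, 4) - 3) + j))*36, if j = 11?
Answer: 5472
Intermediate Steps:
v(D, Y) = 3*D
(19*((v(0, 4) - 3) + j))*36 = (19*((3*0 - 3) + 11))*36 = (19*((0 - 3) + 11))*36 = (19*(-3 + 11))*36 = (19*8)*36 = 152*36 = 5472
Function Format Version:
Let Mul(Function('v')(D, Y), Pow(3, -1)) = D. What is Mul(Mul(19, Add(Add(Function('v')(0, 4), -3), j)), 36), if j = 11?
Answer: 5472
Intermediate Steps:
Function('v')(D, Y) = Mul(3, D)
Mul(Mul(19, Add(Add(Function('v')(0, 4), -3), j)), 36) = Mul(Mul(19, Add(Add(Mul(3, 0), -3), 11)), 36) = Mul(Mul(19, Add(Add(0, -3), 11)), 36) = Mul(Mul(19, Add(-3, 11)), 36) = Mul(Mul(19, 8), 36) = Mul(152, 36) = 5472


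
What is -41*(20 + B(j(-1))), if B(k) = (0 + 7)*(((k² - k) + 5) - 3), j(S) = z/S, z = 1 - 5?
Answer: -4838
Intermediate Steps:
z = -4
j(S) = -4/S
B(k) = 14 - 7*k + 7*k² (B(k) = 7*((5 + k² - k) - 3) = 7*(2 + k² - k) = 14 - 7*k + 7*k²)
-41*(20 + B(j(-1))) = -41*(20 + (14 - (-28)/(-1) + 7*(-4/(-1))²)) = -41*(20 + (14 - (-28)*(-1) + 7*(-4*(-1))²)) = -41*(20 + (14 - 7*4 + 7*4²)) = -41*(20 + (14 - 28 + 7*16)) = -41*(20 + (14 - 28 + 112)) = -41*(20 + 98) = -41*118 = -4838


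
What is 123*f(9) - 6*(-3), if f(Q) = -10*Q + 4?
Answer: -10560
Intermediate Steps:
f(Q) = 4 - 10*Q
123*f(9) - 6*(-3) = 123*(4 - 10*9) - 6*(-3) = 123*(4 - 90) + 18 = 123*(-86) + 18 = -10578 + 18 = -10560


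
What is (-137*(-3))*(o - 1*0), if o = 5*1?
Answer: 2055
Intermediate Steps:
o = 5
(-137*(-3))*(o - 1*0) = (-137*(-3))*(5 - 1*0) = 411*(5 + 0) = 411*5 = 2055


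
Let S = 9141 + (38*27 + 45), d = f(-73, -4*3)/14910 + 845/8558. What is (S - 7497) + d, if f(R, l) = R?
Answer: 86611344229/31899945 ≈ 2715.1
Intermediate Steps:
d = 2993554/31899945 (d = -73/14910 + 845/8558 = 2993554/31899945 ≈ 0.093842)
S = 10212 (S = 9141 + (1026 + 45) = 9141 + 1071 = 10212)
(S - 7497) + d = (10212 - 7497) + 2993554/31899945 = 2715 + 2993554/31899945 = 86611344229/31899945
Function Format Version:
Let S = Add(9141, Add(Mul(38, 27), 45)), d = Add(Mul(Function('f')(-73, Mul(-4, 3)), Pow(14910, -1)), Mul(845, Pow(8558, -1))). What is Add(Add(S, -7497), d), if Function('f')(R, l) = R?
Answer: Rational(86611344229, 31899945) ≈ 2715.1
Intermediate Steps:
d = Rational(2993554, 31899945) (d = Add(Mul(-73, Pow(14910, -1)), Mul(845, Pow(8558, -1))) = Add(Mul(-73, Rational(1, 14910)), Mul(845, Rational(1, 8558))) = Add(Rational(-73, 14910), Rational(845, 8558)) = Rational(2993554, 31899945) ≈ 0.093842)
S = 10212 (S = Add(9141, Add(1026, 45)) = Add(9141, 1071) = 10212)
Add(Add(S, -7497), d) = Add(Add(10212, -7497), Rational(2993554, 31899945)) = Add(2715, Rational(2993554, 31899945)) = Rational(86611344229, 31899945)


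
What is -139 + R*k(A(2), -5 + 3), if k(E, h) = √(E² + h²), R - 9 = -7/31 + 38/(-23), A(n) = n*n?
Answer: -139 + 10156*√5/713 ≈ -107.15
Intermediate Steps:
A(n) = n²
R = 5078/713 (R = 9 + (-7/31 + 38/(-23)) = 9 + (-7*1/31 + 38*(-1/23)) = 9 + (-7/31 - 38/23) = 9 - 1339/713 = 5078/713 ≈ 7.1220)
-139 + R*k(A(2), -5 + 3) = -139 + 5078*√((2²)² + (-5 + 3)²)/713 = -139 + 5078*√(4² + (-2)²)/713 = -139 + 5078*√(16 + 4)/713 = -139 + 5078*√20/713 = -139 + 5078*(2*√5)/713 = -139 + 10156*√5/713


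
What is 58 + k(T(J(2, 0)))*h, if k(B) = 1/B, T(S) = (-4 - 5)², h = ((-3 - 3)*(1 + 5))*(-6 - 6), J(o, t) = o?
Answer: 190/3 ≈ 63.333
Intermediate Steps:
h = 432 (h = -6*6*(-12) = -36*(-12) = 432)
T(S) = 81 (T(S) = (-9)² = 81)
58 + k(T(J(2, 0)))*h = 58 + 432/81 = 58 + (1/81)*432 = 58 + 16/3 = 190/3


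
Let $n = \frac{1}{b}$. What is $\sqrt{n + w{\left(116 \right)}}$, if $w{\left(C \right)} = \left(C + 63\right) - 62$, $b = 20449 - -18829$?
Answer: $\frac{\sqrt{180503109506}}{39278} \approx 10.817$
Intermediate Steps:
$b = 39278$ ($b = 20449 + 18829 = 39278$)
$n = \frac{1}{39278} \approx 2.546 \cdot 10^{-5}$
$w{\left(C \right)} = 1 + C$ ($w{\left(C \right)} = \left(63 + C\right) - 62 = 1 + C$)
$\sqrt{n + w{\left(116 \right)}} = \sqrt{\frac{1}{39278} + \left(1 + 116\right)} = \sqrt{\frac{1}{39278} + 117} = \sqrt{\frac{4595527}{39278}} = \frac{\sqrt{180503109506}}{39278}$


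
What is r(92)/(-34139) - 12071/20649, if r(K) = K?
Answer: -413991577/704936211 ≈ -0.58728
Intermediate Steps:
r(92)/(-34139) - 12071/20649 = 92/(-34139) - 12071/20649 = 92*(-1/34139) - 12071*1/20649 = -92/34139 - 12071/20649 = -413991577/704936211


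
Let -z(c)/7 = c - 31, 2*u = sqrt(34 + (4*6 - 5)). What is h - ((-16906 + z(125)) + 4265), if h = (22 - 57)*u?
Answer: 13299 - 35*sqrt(53)/2 ≈ 13172.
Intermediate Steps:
u = sqrt(53)/2 (u = sqrt(34 + (4*6 - 5))/2 = sqrt(34 + (24 - 5))/2 = sqrt(34 + 19)/2 = sqrt(53)/2 ≈ 3.6401)
z(c) = 217 - 7*c (z(c) = -7*(c - 31) = -7*(-31 + c) = 217 - 7*c)
h = -35*sqrt(53)/2 (h = (22 - 57)*(sqrt(53)/2) = -35*sqrt(53)/2 ≈ -127.40)
h - ((-16906 + z(125)) + 4265) = -35*sqrt(53)/2 - ((-16906 + (217 - 7*125)) + 4265) = -35*sqrt(53)/2 - ((-16906 + (217 - 875)) + 4265) = -35*sqrt(53)/2 - ((-16906 - 658) + 4265) = -35*sqrt(53)/2 - (-17564 + 4265) = -35*sqrt(53)/2 - 1*(-13299) = -35*sqrt(53)/2 + 13299 = 13299 - 35*sqrt(53)/2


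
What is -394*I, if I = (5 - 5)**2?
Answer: 0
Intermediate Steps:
I = 0 (I = 0**2 = 0)
-394*I = -394*0 = 0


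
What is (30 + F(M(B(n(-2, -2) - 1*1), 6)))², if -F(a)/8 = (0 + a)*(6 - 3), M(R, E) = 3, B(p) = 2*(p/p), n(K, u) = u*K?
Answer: 1764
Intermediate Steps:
n(K, u) = K*u
B(p) = 2 (B(p) = 2*1 = 2)
F(a) = -24*a (F(a) = -8*(0 + a)*(6 - 3) = -8*a*3 = -24*a)
(30 + F(M(B(n(-2, -2) - 1*1), 6)))² = (30 - 24*3)² = (30 - 72)² = (-42)² = 1764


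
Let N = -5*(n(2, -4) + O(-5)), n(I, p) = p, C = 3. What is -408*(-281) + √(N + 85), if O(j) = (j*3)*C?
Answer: 114648 + √330 ≈ 1.1467e+5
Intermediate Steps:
O(j) = 9*j (O(j) = (j*3)*3 = (3*j)*3 = 9*j)
N = 245 (N = -5*(-4 + 9*(-5)) = -5*(-4 - 45) = -5*(-49) = 245)
-408*(-281) + √(N + 85) = -408*(-281) + √(245 + 85) = 114648 + √330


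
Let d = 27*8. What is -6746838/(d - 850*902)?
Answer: 3373419/383242 ≈ 8.8023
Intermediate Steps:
d = 216
-6746838/(d - 850*902) = -6746838/(216 - 850*902) = -6746838/(216 - 766700) = -6746838/(-766484) = -6746838*(-1/766484) = 3373419/383242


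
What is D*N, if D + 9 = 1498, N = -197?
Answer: -293333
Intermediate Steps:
D = 1489 (D = -9 + 1498 = 1489)
D*N = 1489*(-197) = -293333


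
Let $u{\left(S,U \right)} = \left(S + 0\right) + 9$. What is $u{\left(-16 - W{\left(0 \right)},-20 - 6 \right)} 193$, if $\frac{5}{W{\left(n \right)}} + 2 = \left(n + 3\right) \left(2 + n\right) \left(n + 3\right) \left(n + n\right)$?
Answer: $- \frac{1737}{2} \approx -868.5$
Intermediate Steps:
$W{\left(n \right)} = \frac{5}{-2 + 2 n \left(3 + n\right)^{2} \left(2 + n\right)}$ ($W{\left(n \right)} = \frac{5}{-2 + \left(n + 3\right) \left(2 + n\right) \left(n + 3\right) \left(n + n\right)} = \frac{5}{-2 + \left(3 + n\right) \left(2 + n\right) \left(3 + n\right) 2 n} = \frac{5}{-2 + \left(2 + n\right) \left(3 + n\right) 2 n \left(3 + n\right)} = \frac{5}{-2 + 2 n \left(3 + n\right)^{2} \left(2 + n\right)}$)
$u{\left(S,U \right)} = 9 + S$ ($u{\left(S,U \right)} = S + 9 = 9 + S$)
$u{\left(-16 - W{\left(0 \right)},-20 - 6 \right)} 193 = \left(9 - \left(16 + \frac{5}{2 \left(-1 + 0^{2} \left(3 + 0\right)^{2} + 2 \cdot 0 \left(3 + 0\right)^{2}\right)}\right)\right) 193 = \left(9 - \left(16 + \frac{5}{2 \left(-1 + 0 \cdot 3^{2} + 2 \cdot 0 \cdot 3^{2}\right)}\right)\right) 193 = \left(9 - \left(16 + \frac{5}{2 \left(-1 + 0 \cdot 9 + 2 \cdot 0 \cdot 9\right)}\right)\right) 193 = \left(9 - \left(16 + \frac{5}{2 \left(-1 + 0 + 0\right)}\right)\right) 193 = \left(9 - \left(16 + \frac{5}{2 \left(-1\right)}\right)\right) 193 = \left(9 - \left(16 + \frac{5}{2} \left(-1\right)\right)\right) 193 = \left(9 - \frac{27}{2}\right) 193 = \left(- \frac{9}{2}\right) 193 = - \frac{1737}{2}$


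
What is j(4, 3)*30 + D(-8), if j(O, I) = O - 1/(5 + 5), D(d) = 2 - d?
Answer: 127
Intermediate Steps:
j(O, I) = -⅒ + O (j(O, I) = O - 1/10 = O - 1*⅒ = O - ⅒ = -⅒ + O)
j(4, 3)*30 + D(-8) = (-⅒ + 4)*30 + (2 - 1*(-8)) = (39/10)*30 + (2 + 8) = 117 + 10 = 127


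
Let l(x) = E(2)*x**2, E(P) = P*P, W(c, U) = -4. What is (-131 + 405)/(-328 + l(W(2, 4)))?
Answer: -137/132 ≈ -1.0379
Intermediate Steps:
E(P) = P**2
l(x) = 4*x**2 (l(x) = 2**2*x**2 = 4*x**2)
(-131 + 405)/(-328 + l(W(2, 4))) = (-131 + 405)/(-328 + 4*(-4)**2) = 274/(-328 + 4*16) = 274/(-328 + 64) = 274/(-264) = 274*(-1/264) = -137/132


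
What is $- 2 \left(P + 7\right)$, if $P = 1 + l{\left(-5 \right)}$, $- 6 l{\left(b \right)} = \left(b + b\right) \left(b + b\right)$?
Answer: $\frac{52}{3} \approx 17.333$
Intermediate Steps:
$l{\left(b \right)} = - \frac{2 b^{2}}{3}$ ($l{\left(b \right)} = - \frac{\left(b + b\right) \left(b + b\right)}{6} = - \frac{2 b 2 b}{6} = - \frac{4 b^{2}}{6} = - \frac{2 b^{2}}{3}$)
$P = - \frac{47}{3}$ ($P = 1 - \frac{2 \left(-5\right)^{2}}{3} = 1 - \frac{50}{3} = - \frac{47}{3} \approx -15.667$)
$- 2 \left(P + 7\right) = - 2 \left(- \frac{47}{3} + 7\right) = \left(-2\right) \left(- \frac{26}{3}\right) = \frac{52}{3}$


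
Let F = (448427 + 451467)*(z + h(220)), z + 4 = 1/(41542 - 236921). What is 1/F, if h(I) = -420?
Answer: -195379/74547846186118 ≈ -2.6209e-9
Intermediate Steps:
z = -781517/195379 (z = -4 + 1/(41542 - 236921) = -4 + 1/(-195379) = -4 - 1/195379 = -781517/195379 ≈ -4.0000)
F = -74547846186118/195379 (F = (448427 + 451467)*(-781517/195379 - 420) = 899894*(-82840697/195379) = -74547846186118/195379 ≈ -3.8156e+8)
1/F = 1/(-74547846186118/195379) = -195379/74547846186118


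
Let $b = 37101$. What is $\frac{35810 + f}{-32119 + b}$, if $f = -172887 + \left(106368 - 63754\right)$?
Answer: $- \frac{94463}{4982} \approx -18.961$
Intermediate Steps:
$f = -130273$ ($f = -172887 + 42614 = -130273$)
$\frac{35810 + f}{-32119 + b} = \frac{35810 - 130273}{-32119 + 37101} = - \frac{94463}{4982}$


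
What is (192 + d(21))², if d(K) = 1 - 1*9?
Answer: 33856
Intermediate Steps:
d(K) = -8 (d(K) = 1 - 9 = -8)
(192 + d(21))² = (192 - 8)² = 184² = 33856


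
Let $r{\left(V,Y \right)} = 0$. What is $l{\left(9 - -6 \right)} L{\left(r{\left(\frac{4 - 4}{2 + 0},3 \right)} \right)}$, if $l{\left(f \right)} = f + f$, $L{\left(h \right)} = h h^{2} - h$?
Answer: $0$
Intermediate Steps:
$L{\left(h \right)} = h^{3} - h$
$l{\left(f \right)} = 2 f$
$l{\left(9 - -6 \right)} L{\left(r{\left(\frac{4 - 4}{2 + 0},3 \right)} \right)} = 2 \left(9 - -6\right) \left(0^{3} - 0\right) = 2 \left(9 + 6\right) \left(0 + 0\right) = 2 \cdot 15 \cdot 0 = 30 \cdot 0 = 0$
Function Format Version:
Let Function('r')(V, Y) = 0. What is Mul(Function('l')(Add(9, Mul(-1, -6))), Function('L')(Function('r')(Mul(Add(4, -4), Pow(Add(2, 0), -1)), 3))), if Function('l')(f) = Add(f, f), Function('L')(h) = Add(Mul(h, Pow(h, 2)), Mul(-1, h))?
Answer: 0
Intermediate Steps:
Function('L')(h) = Add(Pow(h, 3), Mul(-1, h))
Function('l')(f) = Mul(2, f)
Mul(Function('l')(Add(9, Mul(-1, -6))), Function('L')(Function('r')(Mul(Add(4, -4), Pow(Add(2, 0), -1)), 3))) = Mul(Mul(2, Add(9, Mul(-1, -6))), Add(Pow(0, 3), Mul(-1, 0))) = Mul(Mul(2, Add(9, 6)), Add(0, 0)) = Mul(Mul(2, 15), 0) = Mul(30, 0) = 0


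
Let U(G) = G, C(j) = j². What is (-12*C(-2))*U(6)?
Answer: -288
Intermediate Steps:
(-12*C(-2))*U(6) = -12*(-2)²*6 = -12*4*6 = -48*6 = -288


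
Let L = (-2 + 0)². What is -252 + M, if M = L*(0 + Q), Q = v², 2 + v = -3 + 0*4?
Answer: -152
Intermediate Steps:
v = -5 (v = -2 + (-3 + 0*4) = -2 + (-3 + 0) = -2 - 3 = -5)
L = 4 (L = (-2)² = 4)
Q = 25 (Q = (-5)² = 25)
M = 100 (M = 4*(0 + 25) = 4*25 = 100)
-252 + M = -252 + 100 = -152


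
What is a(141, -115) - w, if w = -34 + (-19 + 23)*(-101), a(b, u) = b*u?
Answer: -15777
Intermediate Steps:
w = -438 (w = -34 + 4*(-101) = -34 - 404 = -438)
a(141, -115) - w = 141*(-115) - 1*(-438) = -16215 + 438 = -15777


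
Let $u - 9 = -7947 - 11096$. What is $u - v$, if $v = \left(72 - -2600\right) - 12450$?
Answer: $-9256$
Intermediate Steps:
$u = -19034$ ($u = 9 - 19043 = -19034$)
$v = -9778$ ($v = \left(72 + 2600\right) - 12450 = 2672 - 12450 = -9778$)
$u - v = -19034 - -9778 = -19034 + 9778 = -9256$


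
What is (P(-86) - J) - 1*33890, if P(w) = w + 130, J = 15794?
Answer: -49640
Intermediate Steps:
P(w) = 130 + w
(P(-86) - J) - 1*33890 = ((130 - 86) - 1*15794) - 1*33890 = (44 - 15794) - 33890 = -15750 - 33890 = -49640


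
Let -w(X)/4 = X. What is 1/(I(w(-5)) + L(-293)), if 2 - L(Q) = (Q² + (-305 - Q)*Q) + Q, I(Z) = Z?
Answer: -1/89050 ≈ -1.1230e-5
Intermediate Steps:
w(X) = -4*X
L(Q) = 2 - Q - Q² - Q*(-305 - Q) (L(Q) = 2 - ((Q² + (-305 - Q)*Q) + Q) = 2 - ((Q² + Q*(-305 - Q)) + Q) = 2 - (Q + Q² + Q*(-305 - Q)) = 2 + (-Q - Q² - Q*(-305 - Q)) = 2 - Q - Q² - Q*(-305 - Q))
1/(I(w(-5)) + L(-293)) = 1/(-4*(-5) + (2 + 304*(-293))) = 1/(20 + (2 - 89072)) = 1/(20 - 89070) = 1/(-89050) = -1/89050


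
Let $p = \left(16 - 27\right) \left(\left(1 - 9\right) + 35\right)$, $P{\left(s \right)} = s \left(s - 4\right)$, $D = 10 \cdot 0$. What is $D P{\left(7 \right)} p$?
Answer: $0$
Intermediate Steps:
$D = 0$
$P{\left(s \right)} = s \left(-4 + s\right)$
$p = -297$ ($p = - 11 \left(-8 + 35\right) = \left(-11\right) 27 = -297$)
$D P{\left(7 \right)} p = 0 \cdot 7 \left(-4 + 7\right) \left(-297\right) = 0 \cdot 7 \cdot 3 \left(-297\right) = 0 \cdot 21 \left(-297\right) = 0 \left(-297\right) = 0$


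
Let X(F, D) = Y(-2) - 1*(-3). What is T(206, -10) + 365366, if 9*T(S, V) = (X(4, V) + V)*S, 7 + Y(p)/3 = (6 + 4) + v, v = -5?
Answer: 3285616/9 ≈ 3.6507e+5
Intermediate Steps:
Y(p) = -6 (Y(p) = -21 + 3*((6 + 4) - 5) = -21 + 3*(10 - 5) = -21 + 3*5 = -21 + 15 = -6)
X(F, D) = -3 (X(F, D) = -6 - 1*(-3) = -6 + 3 = -3)
T(S, V) = S*(-3 + V)/9 (T(S, V) = ((-3 + V)*S)/9 = (S*(-3 + V))/9 = S*(-3 + V)/9)
T(206, -10) + 365366 = (1/9)*206*(-3 - 10) + 365366 = (1/9)*206*(-13) + 365366 = -2678/9 + 365366 = 3285616/9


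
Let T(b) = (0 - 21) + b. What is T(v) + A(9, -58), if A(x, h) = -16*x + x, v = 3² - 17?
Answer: -164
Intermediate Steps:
v = -8 (v = 9 - 17 = -8)
T(b) = -21 + b
A(x, h) = -15*x
T(v) + A(9, -58) = (-21 - 8) - 15*9 = -29 - 135 = -164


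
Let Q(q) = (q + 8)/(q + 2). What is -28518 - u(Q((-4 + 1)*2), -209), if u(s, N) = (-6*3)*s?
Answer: -28527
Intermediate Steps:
Q(q) = (8 + q)/(2 + q)
u(s, N) = -18*s
-28518 - u(Q((-4 + 1)*2), -209) = -28518 - (-18)*(8 + (-4 + 1)*2)/(2 + (-4 + 1)*2) = -28518 - (-18)*(8 - 3*2)/(2 - 3*2) = -28518 - (-18)*(8 - 6)/(2 - 6) = -28518 - (-18)*2/(-4) = -28518 - (-18)*(-1/4*2) = -28518 - (-18)*(-1)/2 = -28518 - 1*9 = -28518 - 9 = -28527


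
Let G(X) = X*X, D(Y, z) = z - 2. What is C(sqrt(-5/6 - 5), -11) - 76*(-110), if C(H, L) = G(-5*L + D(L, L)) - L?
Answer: 10135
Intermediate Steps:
D(Y, z) = -2 + z
G(X) = X**2
C(H, L) = (-2 - 4*L)**2 - L (C(H, L) = (-5*L + (-2 + L))**2 - L = (-2 - 4*L)**2 - L)
C(sqrt(-5/6 - 5), -11) - 76*(-110) = (-1*(-11) + 4*(1 + 2*(-11))**2) - 76*(-110) = (11 + 4*(1 - 22)**2) + 8360 = (11 + 4*(-21)**2) + 8360 = (11 + 4*441) + 8360 = (11 + 1764) + 8360 = 1775 + 8360 = 10135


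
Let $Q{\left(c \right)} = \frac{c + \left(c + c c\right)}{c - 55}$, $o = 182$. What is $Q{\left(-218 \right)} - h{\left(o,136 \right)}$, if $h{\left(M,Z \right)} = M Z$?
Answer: $- \frac{2268128}{91} \approx -24924.0$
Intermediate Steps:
$Q{\left(c \right)} = \frac{c^{2} + 2 c}{-55 + c}$ ($Q{\left(c \right)} = \frac{c + \left(c + c^{2}\right)}{-55 + c} = \frac{c^{2} + 2 c}{-55 + c}$)
$Q{\left(-218 \right)} - h{\left(o,136 \right)} = - \frac{218 \left(2 - 218\right)}{-55 - 218} - 182 \cdot 136 = \left(-218\right) \frac{1}{-273} \left(-216\right) - 24752 = \left(-218\right) \left(- \frac{1}{273}\right) \left(-216\right) - 24752 = - \frac{15696}{91} - 24752 = - \frac{2268128}{91}$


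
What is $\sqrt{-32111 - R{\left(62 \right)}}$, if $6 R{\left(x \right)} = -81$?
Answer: $\frac{i \sqrt{128390}}{2} \approx 179.16 i$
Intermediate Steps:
$R{\left(x \right)} = - \frac{27}{2}$ ($R{\left(x \right)} = \frac{1}{6} \left(-81\right) = - \frac{27}{2}$)
$\sqrt{-32111 - R{\left(62 \right)}} = \sqrt{-32111 - - \frac{27}{2}} = \sqrt{-32111 + \frac{27}{2}} = \sqrt{- \frac{64195}{2}} = \frac{i \sqrt{128390}}{2}$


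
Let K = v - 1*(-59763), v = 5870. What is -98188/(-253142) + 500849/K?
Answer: 66615145281/8307234443 ≈ 8.0189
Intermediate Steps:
K = 65633 (K = 5870 - 1*(-59763) = 5870 + 59763 = 65633)
-98188/(-253142) + 500849/K = -98188/(-253142) + 500849/65633 = -98188*(-1/253142) + 500849*(1/65633) = 49094/126571 + 500849/65633 = 66615145281/8307234443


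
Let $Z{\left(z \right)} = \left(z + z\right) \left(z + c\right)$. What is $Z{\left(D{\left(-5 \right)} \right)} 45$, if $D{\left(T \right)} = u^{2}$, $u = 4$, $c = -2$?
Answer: $20160$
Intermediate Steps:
$D{\left(T \right)} = 16$ ($D{\left(T \right)} = 4^{2} = 16$)
$Z{\left(z \right)} = 2 z \left(-2 + z\right)$ ($Z{\left(z \right)} = \left(z + z\right) \left(z - 2\right) = 2 z \left(-2 + z\right)$)
$Z{\left(D{\left(-5 \right)} \right)} 45 = 2 \cdot 16 \left(-2 + 16\right) 45 = 2 \cdot 16 \cdot 14 \cdot 45 = 448 \cdot 45 = 20160$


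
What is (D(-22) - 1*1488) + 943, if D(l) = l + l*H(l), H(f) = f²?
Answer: -11215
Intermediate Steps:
D(l) = l + l³ (D(l) = l + l*l² = l + l³)
(D(-22) - 1*1488) + 943 = ((-22 + (-22)³) - 1*1488) + 943 = ((-22 - 10648) - 1488) + 943 = (-10670 - 1488) + 943 = -12158 + 943 = -11215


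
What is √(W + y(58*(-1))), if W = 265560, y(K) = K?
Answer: √265502 ≈ 515.27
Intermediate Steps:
√(W + y(58*(-1))) = √(265560 + 58*(-1)) = √(265560 - 58) = √265502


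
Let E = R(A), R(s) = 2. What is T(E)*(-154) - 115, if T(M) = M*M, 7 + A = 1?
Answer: -731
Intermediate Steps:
A = -6 (A = -7 + 1 = -6)
E = 2
T(M) = M**2
T(E)*(-154) - 115 = 2**2*(-154) - 115 = 4*(-154) - 115 = -616 - 115 = -731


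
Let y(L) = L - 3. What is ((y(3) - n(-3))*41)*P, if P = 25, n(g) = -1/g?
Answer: -1025/3 ≈ -341.67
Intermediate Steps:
y(L) = -3 + L
((y(3) - n(-3))*41)*P = (((-3 + 3) - (-1)/(-3))*41)*25 = ((0 - (-1)*(-1)/3)*41)*25 = ((0 - 1*1/3)*41)*25 = ((0 - 1/3)*41)*25 = -1/3*41*25 = -41/3*25 = -1025/3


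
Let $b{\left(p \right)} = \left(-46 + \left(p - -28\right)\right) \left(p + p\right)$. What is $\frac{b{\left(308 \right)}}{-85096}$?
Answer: $- \frac{2030}{967} \approx -2.0993$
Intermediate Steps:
$b{\left(p \right)} = 2 p \left(-18 + p\right)$ ($b{\left(p \right)} = \left(-46 + \left(p + 28\right)\right) 2 p = \left(-46 + \left(28 + p\right)\right) 2 p = \left(-18 + p\right) 2 p = 2 p \left(-18 + p\right)$)
$\frac{b{\left(308 \right)}}{-85096} = \frac{2 \cdot 308 \left(-18 + 308\right)}{-85096} = 2 \cdot 308 \cdot 290 \left(- \frac{1}{85096}\right) = 178640 \left(- \frac{1}{85096}\right) = - \frac{2030}{967}$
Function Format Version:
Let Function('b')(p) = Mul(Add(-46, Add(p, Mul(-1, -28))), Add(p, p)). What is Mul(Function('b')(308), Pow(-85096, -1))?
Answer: Rational(-2030, 967) ≈ -2.0993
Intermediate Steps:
Function('b')(p) = Mul(2, p, Add(-18, p)) (Function('b')(p) = Mul(Add(-46, Add(p, 28)), Mul(2, p)) = Mul(Add(-46, Add(28, p)), Mul(2, p)) = Mul(Add(-18, p), Mul(2, p)) = Mul(2, p, Add(-18, p)))
Mul(Function('b')(308), Pow(-85096, -1)) = Mul(Mul(2, 308, Add(-18, 308)), Pow(-85096, -1)) = Mul(Mul(2, 308, 290), Rational(-1, 85096)) = Mul(178640, Rational(-1, 85096)) = Rational(-2030, 967)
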